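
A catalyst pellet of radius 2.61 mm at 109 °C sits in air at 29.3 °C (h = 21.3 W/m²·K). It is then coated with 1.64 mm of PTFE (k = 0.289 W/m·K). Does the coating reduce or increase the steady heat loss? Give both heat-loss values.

increases: 0.145 → 0.322 W

Critical radius for a sphere: r_cr = 2k/h = 0.0271 m = 2.71 cm.
Outer radius after coating: r₂ = 0.00261 + 0.00164 = 0.00425 m.
Since r₁ < r_cr and r₂ ≤ r_cr, the coating moves toward the maximum at r_cr — heat loss rises.
Bare: R = 1/(4πr₁²h) = 548.4 K/W; Q = 79.7/548.4 = 0.145 W.
Coated: R = R_cond + R_conv = 247.5 K/W; Q = 79.7/247.5 = 0.322 W.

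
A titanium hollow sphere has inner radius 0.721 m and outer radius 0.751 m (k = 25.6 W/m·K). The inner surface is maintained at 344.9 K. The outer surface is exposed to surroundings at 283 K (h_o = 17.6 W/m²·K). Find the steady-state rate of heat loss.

Q = 7560 W

Series thermal resistances, inner to outer:
  R_titanium = (1/0.721 − 1/0.751)/(4πk) = 0.05540/(4π·25.6) = 1.722×10^-4 K/W
  R_conv,out = 1/(4πr²h) = 1/(4π·0.751²·17.6) = 0.008017 K/W
ΣR = 1.722×10^-4 + 0.008017 = 0.008189 K/W
Q = ΔT/ΣR = (344.9 K − 283 K)/0.008189 = 7560 W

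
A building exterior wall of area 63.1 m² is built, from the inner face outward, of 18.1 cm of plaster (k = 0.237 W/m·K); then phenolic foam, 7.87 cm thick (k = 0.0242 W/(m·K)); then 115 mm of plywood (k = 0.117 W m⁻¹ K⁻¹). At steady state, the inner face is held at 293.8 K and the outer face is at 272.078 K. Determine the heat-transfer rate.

Q = 274 W

Resistance network (inner→outer):
  R_plaster = L/(kA) = 0.181/(0.237·63.1) = 0.01210 K/W
  R_phenolic foam = L/(kA) = 0.0787/(0.0242·63.1) = 0.05154 K/W
  R_plywood = L/(kA) = 0.115/(0.117·63.1) = 0.01558 K/W
ΣR = 0.01210 + 0.05154 + 0.01558 = 0.07922 K/W
Q = ΔT/ΣR = (293.8 K − 272.078 K)/0.07922 = 274 W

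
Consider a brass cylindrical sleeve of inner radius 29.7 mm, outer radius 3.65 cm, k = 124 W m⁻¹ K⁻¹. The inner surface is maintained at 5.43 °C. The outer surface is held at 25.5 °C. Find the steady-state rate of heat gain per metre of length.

Q' = 2πk·ΔT/ln(r₂/r₁) = 2π × 124 × 20.07 / ln(0.0365/0.0297) = 75800 W/m

Q' = 75800 W/m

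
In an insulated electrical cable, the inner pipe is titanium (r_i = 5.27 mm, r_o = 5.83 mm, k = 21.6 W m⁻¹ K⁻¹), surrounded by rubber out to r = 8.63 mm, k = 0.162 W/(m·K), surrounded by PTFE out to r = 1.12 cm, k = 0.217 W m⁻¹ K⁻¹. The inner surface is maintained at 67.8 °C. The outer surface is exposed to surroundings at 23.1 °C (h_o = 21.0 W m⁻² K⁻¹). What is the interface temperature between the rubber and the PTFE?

T = 54.0 °C

Treat each layer as a resistance in series:
  R'_titanium = ln(0.00583/0.00527)/(2πk) = 0.1010/(2π·21.6) = 7.441×10^-4 m·K/W
  R'_rubber = ln(0.00863/0.00583)/(2πk) = 0.3922/(2π·0.162) = 0.3853 m·K/W
  R'_PTFE = ln(0.0112/0.00863)/(2πk) = 0.2607/(2π·0.217) = 0.1912 m·K/W
  R'_conv,out = 1/(2πr h) = 1/(2π·0.0112·21.0) = 0.6767 m·K/W
ΣR = 7.441×10^-4 + 0.3853 + 0.1912 + 0.6767 = 1.254 m·K/W
Q' = ΔT/ΣR = (67.8 °C − 23.1 °C)/1.254 = 35.65 W/m
From the inner boundary to the rubber/PTFE interface, ΣR_partial = 0.3860 m·K/W.
T_interface = T_in − Q'·ΣR_partial = 67.8 °C − (35.65)(0.3860) = 54.0 °C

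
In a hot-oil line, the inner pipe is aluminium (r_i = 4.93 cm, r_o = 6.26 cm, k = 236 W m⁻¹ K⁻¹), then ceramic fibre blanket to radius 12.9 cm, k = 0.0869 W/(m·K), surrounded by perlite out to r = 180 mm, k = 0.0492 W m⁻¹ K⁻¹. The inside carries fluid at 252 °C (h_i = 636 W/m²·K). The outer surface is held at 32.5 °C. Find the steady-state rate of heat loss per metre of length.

Q' = 91.2 W/m

Treat each layer as a resistance in series:
  R'_conv,in = 1/(2πr h) = 1/(2π·0.0493·636) = 0.005076 m·K/W
  R'_aluminium = ln(0.0626/0.0493)/(2πk) = 0.2388/(2π·236) = 1.611×10^-4 m·K/W
  R'_ceramic fibre blanket = ln(0.129/0.0626)/(2πk) = 0.7230/(2π·0.0869) = 1.324 m·K/W
  R'_perlite = ln(0.180/0.129)/(2πk) = 0.3331/(2π·0.0492) = 1.078 m·K/W
ΣR = 0.005076 + 1.611×10^-4 + 1.324 + 1.078 = 2.407 m·K/W
Q' = ΔT/ΣR = (252 °C − 32.5 °C)/2.407 = 91.2 W/m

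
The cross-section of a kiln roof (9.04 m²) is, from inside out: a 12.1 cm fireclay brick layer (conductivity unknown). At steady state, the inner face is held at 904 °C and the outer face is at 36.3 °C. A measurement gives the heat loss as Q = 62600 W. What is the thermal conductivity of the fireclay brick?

ΣR = ΔT/Q = |904 − 36.3|/62600 = 0.01386 K/W
L/(kA) = 0.01386 ⇒ k = 0.121/(0.01386·9.04) = 0.966 W/m·K

k = 0.966 W/m·K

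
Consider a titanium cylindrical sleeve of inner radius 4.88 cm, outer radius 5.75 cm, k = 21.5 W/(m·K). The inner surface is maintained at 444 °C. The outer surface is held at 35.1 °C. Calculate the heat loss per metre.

Q' = 2πk·ΔT/ln(r₂/r₁) = 2π × 21.5 × 408.9 / ln(0.0575/0.0488) = 3.37×10^5 W/m

Q' = 337 kW/m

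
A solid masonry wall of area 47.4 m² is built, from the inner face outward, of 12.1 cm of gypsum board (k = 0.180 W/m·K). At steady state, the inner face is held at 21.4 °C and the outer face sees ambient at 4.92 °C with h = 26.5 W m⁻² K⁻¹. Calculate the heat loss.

Treat each layer as a resistance in series:
  R_gypsum board = L/(kA) = 0.121/(0.180·47.4) = 0.01418 K/W
  R_conv,out = 1/(hA) = 1/(26.5·47.4) = 7.961×10^-4 K/W
ΣR = 0.01418 + 7.961×10^-4 = 0.01498 K/W
Q = ΔT/ΣR = (21.4 °C − 4.92 °C)/0.01498 = 1100 W

Q = 1100 W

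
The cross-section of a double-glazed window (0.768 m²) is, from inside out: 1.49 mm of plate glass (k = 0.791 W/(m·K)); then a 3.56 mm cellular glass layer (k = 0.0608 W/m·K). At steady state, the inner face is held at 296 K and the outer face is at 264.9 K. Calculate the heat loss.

Resistance network (inner→outer):
  R_plate glass = L/(kA) = 0.00149/(0.791·0.768) = 0.002453 K/W
  R_cellular glass = L/(kA) = 0.00356/(0.0608·0.768) = 0.07624 K/W
ΣR = 0.002453 + 0.07624 = 0.07869 K/W
Q = ΔT/ΣR = (296 K − 264.9 K)/0.07869 = 395 W

Q = 395 W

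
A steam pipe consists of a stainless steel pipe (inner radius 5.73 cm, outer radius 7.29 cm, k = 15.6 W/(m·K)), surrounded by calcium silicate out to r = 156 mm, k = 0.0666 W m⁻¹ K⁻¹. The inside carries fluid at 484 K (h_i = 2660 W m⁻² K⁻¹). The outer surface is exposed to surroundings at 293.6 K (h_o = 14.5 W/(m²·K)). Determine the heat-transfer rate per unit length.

Q' = 101 W/m

Treat each layer as a resistance in series:
  R'_conv,in = 1/(2πr h) = 1/(2π·0.0573·2660) = 0.001044 m·K/W
  R'_stainless steel = ln(0.0729/0.0573)/(2πk) = 0.2408/(2π·15.6) = 0.002457 m·K/W
  R'_calcium silicate = ln(0.156/0.0729)/(2πk) = 0.7608/(2π·0.0666) = 1.818 m·K/W
  R'_conv,out = 1/(2πr h) = 1/(2π·0.156·14.5) = 0.07036 m·K/W
ΣR = 0.001044 + 0.002457 + 1.818 + 0.07036 = 1.892 m·K/W
Q' = ΔT/ΣR = (484 K − 293.6 K)/1.892 = 101 W/m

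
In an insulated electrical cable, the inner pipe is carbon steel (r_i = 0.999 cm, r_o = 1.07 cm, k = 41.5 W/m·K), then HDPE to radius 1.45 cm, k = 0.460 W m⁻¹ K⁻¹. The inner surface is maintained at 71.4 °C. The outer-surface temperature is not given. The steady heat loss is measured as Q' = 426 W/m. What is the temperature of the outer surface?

T_out = 26.5 °C

Sum the resistances:
  R'_carbon steel = ln(0.0107/0.00999)/(2πk) = 0.06866/(2π·41.5) = 2.633×10^-4 m·K/W
  R'_HDPE = ln(0.0145/0.0107)/(2πk) = 0.3039/(2π·0.460) = 0.1051 m·K/W
ΣR = 0.1054 m·K/W
ΔT = Q'·ΣR = 426 × 0.1054 = 44.90 K
Heat flows outward, so T_out = T_in − ΔT = 71.4 − 44.90 = 26.5 °C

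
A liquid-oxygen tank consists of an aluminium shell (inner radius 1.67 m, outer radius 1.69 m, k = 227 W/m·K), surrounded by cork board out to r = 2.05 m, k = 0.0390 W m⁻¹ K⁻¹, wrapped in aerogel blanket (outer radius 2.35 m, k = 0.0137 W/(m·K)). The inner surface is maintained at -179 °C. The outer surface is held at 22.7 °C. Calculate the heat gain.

Resistance network (inner→outer):
  R_aluminium = (1/1.67 − 1/1.69)/(4πk) = 0.007086/(4π·227) = 2.484×10^-6 K/W
  R_cork board = (1/1.69 − 1/2.05)/(4πk) = 0.1039/(4π·0.0390) = 0.2120 K/W
  R_aerogel blanket = (1/2.05 − 1/2.35)/(4πk) = 0.06227/(4π·0.0137) = 0.3617 K/W
ΣR = 2.484×10^-6 + 0.2120 + 0.3617 = 0.5737 K/W
Q = ΔT/ΣR = (-179 °C − 22.7 °C)/0.5737 = -352 W
(Negative Q ⇒ heat flows inward; heat gain = 352 W.)

Q = 352 W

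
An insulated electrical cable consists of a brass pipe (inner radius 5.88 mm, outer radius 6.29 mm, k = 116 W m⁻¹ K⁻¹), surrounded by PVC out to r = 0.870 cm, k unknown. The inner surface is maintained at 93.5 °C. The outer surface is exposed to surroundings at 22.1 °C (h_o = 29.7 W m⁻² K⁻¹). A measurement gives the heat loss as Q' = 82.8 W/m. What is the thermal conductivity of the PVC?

k = 0.210 W/m·K

ΣR = ΔT/Q' = |93.5 − 22.1|/82.8 = 0.8623 m·K/W
Known resistances:
  R'_brass = ln(0.00629/0.00588)/(2πk) = 0.06740/(2π·116) = 9.248×10^-5 m·K/W
  R'_conv,out = 1/(2πr h) = 1/(2π·0.00870·29.7) = 0.6159 m·K/W
R_PVC = ΣR − ΣR_known = 0.8623 − 0.6160 = 0.2463 m·K/W
ln(r₂/r₁)/(2πk) = 0.2463 ⇒ k = 0.3244/(2π·0.2463) = 0.210 W/m·K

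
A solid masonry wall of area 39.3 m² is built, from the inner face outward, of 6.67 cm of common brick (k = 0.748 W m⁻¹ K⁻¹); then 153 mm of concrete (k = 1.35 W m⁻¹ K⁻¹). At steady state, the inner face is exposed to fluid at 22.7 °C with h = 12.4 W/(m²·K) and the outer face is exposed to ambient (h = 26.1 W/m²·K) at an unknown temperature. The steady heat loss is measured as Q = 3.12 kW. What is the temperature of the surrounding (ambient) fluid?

T_out = -2.82 °C

Sum the resistances:
  R_conv,in = 1/(hA) = 1/(12.4·39.3) = 0.002052 K/W
  R_common brick = L/(kA) = 0.0667/(0.748·39.3) = 0.002269 K/W
  R_concrete = L/(kA) = 0.153/(1.35·39.3) = 0.002884 K/W
  R_conv,out = 1/(hA) = 1/(26.1·39.3) = 9.749×10^-4 K/W
ΣR = 0.008180 K/W
ΔT = Q·ΣR = 3120 × 0.008180 = 25.52 K
Heat flows outward, so T_out = T_in − ΔT = 22.7 − 25.52 = -2.82 °C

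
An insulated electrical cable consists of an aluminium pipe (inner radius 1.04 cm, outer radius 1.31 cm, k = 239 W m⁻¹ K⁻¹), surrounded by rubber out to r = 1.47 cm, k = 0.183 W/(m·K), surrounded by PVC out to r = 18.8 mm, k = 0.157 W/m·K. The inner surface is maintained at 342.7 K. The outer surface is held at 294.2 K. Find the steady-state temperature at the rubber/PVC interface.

Treat each layer as a resistance in series:
  R'_aluminium = ln(0.0131/0.0104)/(2πk) = 0.2308/(2π·239) = 1.537×10^-4 m·K/W
  R'_rubber = ln(0.0147/0.0131)/(2πk) = 0.1152/(2π·0.183) = 0.1002 m·K/W
  R'_PVC = ln(0.0188/0.0147)/(2πk) = 0.2460/(2π·0.157) = 0.2494 m·K/W
ΣR = 1.537×10^-4 + 0.1002 + 0.2494 = 0.3498 m·K/W
Q' = ΔT/ΣR = (342.7 K − 294.2 K)/0.3498 = 138.7 W/m
From the inner boundary to the rubber/PVC interface, ΣR_partial = 0.1004 m·K/W.
T_interface = T_in − Q'·ΣR_partial = 342.7 K − (138.7)(0.1004) = 328.8 K

T = 328.8 K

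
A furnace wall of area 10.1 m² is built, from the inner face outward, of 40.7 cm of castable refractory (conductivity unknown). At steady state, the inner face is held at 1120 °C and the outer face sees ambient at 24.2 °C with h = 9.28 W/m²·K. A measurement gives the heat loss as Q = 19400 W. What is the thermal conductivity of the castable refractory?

k = 0.880 W/m·K

ΣR = ΔT/Q = |1120 − 24.2|/19400 = 0.05648 K/W
Known resistances:
  R_conv,out = 1/(hA) = 1/(9.28·10.1) = 0.01067 K/W
R_castable refractory = ΣR − ΣR_known = 0.05648 − 0.01067 = 0.04581 K/W
L/(kA) = 0.04581 ⇒ k = 0.407/(0.04581·10.1) = 0.880 W/m·K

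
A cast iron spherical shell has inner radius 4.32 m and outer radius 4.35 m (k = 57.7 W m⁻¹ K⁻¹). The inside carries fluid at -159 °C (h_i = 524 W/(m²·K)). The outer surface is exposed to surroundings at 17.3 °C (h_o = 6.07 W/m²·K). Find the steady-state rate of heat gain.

Series thermal resistances, inner to outer:
  R_conv,in = 1/(4πr²h) = 1/(4π·4.32²·524) = 8.138×10^-6 K/W
  R_cast iron = (1/4.32 − 1/4.35)/(4πk) = 0.001596/(4π·57.7) = 2.202×10^-6 K/W
  R_conv,out = 1/(4πr²h) = 1/(4π·4.35²·6.07) = 6.928×10^-4 K/W
ΣR = 8.138×10^-6 + 2.202×10^-6 + 6.928×10^-4 = 7.031×10^-4 K/W
Q = ΔT/ΣR = (-159 °C − 17.3 °C)/7.031×10^-4 = -2.51×10^5 W
(Negative Q ⇒ heat flows inward; heat gain = 2.51×10^5 W.)

Q = 2.51×10^5 W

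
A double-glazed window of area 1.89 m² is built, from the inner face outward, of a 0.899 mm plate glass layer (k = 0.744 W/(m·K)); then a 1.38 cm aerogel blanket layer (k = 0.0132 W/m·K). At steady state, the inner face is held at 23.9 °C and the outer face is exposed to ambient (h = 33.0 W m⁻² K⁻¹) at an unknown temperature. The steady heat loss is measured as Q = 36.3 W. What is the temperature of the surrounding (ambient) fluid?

T_out = 3.22 °C

Series resistances:
  R_plate glass = L/(kA) = 8.99×10^-4/(0.744·1.89) = 6.393×10^-4 K/W
  R_aerogel blanket = L/(kA) = 0.0138/(0.0132·1.89) = 0.5532 K/W
  R_conv,out = 1/(hA) = 1/(33.0·1.89) = 0.01603 K/W
ΣR = 0.5698 K/W
ΔT = Q·ΣR = 36.3 × 0.5698 = 20.68 K
Heat flows outward, so T_out = T_in − ΔT = 23.9 − 20.68 = 3.22 °C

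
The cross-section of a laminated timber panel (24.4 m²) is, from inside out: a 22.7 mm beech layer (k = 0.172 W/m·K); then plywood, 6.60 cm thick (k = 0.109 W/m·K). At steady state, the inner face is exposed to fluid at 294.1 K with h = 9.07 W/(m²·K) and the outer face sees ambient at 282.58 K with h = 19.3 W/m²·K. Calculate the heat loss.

Q = 312 W

Treat each layer as a resistance in series:
  R_conv,in = 1/(hA) = 1/(9.07·24.4) = 0.004519 K/W
  R_beech = L/(kA) = 0.0227/(0.172·24.4) = 0.005409 K/W
  R_plywood = L/(kA) = 0.0660/(0.109·24.4) = 0.02482 K/W
  R_conv,out = 1/(hA) = 1/(19.3·24.4) = 0.002124 K/W
ΣR = 0.004519 + 0.005409 + 0.02482 + 0.002124 = 0.03687 K/W
Q = ΔT/ΣR = (294.1 K − 282.58 K)/0.03687 = 312 W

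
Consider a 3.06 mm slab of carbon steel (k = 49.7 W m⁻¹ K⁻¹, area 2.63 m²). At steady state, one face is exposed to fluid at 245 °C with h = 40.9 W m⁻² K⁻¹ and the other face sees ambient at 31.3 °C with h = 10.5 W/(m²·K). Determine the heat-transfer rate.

Resistance network (inner→outer):
  R_conv,in = 1/(hA) = 1/(40.9·2.63) = 0.009297 K/W
  R_carbon steel = L/(kA) = 0.00306/(49.7·2.63) = 2.341×10^-5 K/W
  R_conv,out = 1/(hA) = 1/(10.5·2.63) = 0.03621 K/W
ΣR = 0.009297 + 2.341×10^-5 + 0.03621 = 0.04553 K/W
Q = ΔT/ΣR = (245 °C − 31.3 °C)/0.04553 = 4690 W

Q = 4690 W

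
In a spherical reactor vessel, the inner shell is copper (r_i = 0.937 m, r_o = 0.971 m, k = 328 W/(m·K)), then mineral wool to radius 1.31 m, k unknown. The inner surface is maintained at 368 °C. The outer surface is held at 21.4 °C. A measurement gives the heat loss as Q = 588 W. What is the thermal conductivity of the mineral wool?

k = 0.0360 W/m·K

ΣR = ΔT/Q = |368 − 21.4|/588 = 0.5895 K/W
Known resistances:
  R_copper = (1/0.937 − 1/0.971)/(4πk) = 0.03737/(4π·328) = 9.066×10^-6 K/W
R_mineral wool = ΣR − ΣR_known = 0.5895 − 9.066×10^-6 = 0.5895 K/W
(1/r₁−1/r₂)/(4πk) = 0.5895 ⇒ k = 0.2665/(4π·0.5895) = 0.0360 W/m·K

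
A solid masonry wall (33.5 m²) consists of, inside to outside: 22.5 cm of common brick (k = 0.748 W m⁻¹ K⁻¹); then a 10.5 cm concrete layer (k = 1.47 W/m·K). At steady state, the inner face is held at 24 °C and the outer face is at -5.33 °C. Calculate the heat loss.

Q = 2.64 kW

Treat each layer as a resistance in series:
  R_common brick = L/(kA) = 0.225/(0.748·33.5) = 0.008979 K/W
  R_concrete = L/(kA) = 0.105/(1.47·33.5) = 0.002132 K/W
ΣR = 0.008979 + 0.002132 = 0.01111 K/W
Q = ΔT/ΣR = (24 °C − -5.33 °C)/0.01111 = 2640 W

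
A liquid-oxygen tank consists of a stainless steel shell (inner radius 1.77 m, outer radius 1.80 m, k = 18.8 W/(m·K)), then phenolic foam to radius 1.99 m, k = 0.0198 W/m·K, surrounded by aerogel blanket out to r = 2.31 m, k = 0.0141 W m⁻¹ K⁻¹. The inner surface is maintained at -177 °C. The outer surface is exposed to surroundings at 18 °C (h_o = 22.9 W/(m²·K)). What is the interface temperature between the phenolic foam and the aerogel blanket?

T = -108 °C

Treat each layer as a resistance in series:
  R_stainless steel = (1/1.77 − 1/1.80)/(4πk) = 0.009416/(4π·18.8) = 3.986×10^-5 K/W
  R_phenolic foam = (1/1.80 − 1/1.99)/(4πk) = 0.05304/(4π·0.0198) = 0.2132 K/W
  R_aerogel blanket = (1/1.99 − 1/2.31)/(4πk) = 0.06961/(4π·0.0141) = 0.3929 K/W
  R_conv,out = 1/(4πr²h) = 1/(4π·2.31²·22.9) = 6.512×10^-4 K/W
ΣR = 3.986×10^-5 + 0.2132 + 0.3929 + 6.512×10^-4 = 0.6068 K/W
Q = ΔT/ΣR = (-177 °C − 18 °C)/0.6068 = -321.4 W
From the inner boundary to the phenolic foam/aerogel blanket interface, ΣR_partial = 0.2132 K/W.
T_interface = T_in − Q·ΣR_partial = -177 °C − (-321.4)(0.2132) = -108 °C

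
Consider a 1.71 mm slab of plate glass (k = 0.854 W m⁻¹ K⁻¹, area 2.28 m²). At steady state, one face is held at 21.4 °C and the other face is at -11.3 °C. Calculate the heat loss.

Q = kA·ΔT/L = 0.854 × 2.28 × |21.4 °C − -11.3 °C| / 0.00171 = 37200 W

Q = 37.2 kW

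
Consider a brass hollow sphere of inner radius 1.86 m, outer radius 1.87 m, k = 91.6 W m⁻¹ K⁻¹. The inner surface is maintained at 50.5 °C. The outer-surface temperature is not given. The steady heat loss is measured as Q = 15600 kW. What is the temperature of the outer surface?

T_out = 11.5 °C

Sum the resistances:
  R_brass = (1/1.86 − 1/1.87)/(4πk) = 0.002875/(4π·91.6) = 2.498×10^-6 K/W
ΣR = 2.498×10^-6 K/W
ΔT = Q·ΣR = 1.56×10^7 × 2.498×10^-6 = 38.97 K
Heat flows outward, so T_out = T_in − ΔT = 50.5 − 38.97 = 11.5 °C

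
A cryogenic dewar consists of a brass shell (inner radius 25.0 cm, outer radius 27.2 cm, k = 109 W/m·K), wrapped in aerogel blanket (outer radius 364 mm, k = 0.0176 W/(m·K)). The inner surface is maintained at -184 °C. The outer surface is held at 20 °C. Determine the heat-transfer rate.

Treat each layer as a resistance in series:
  R_brass = (1/0.250 − 1/0.272)/(4πk) = 0.3235/(4π·109) = 2.362×10^-4 K/W
  R_aerogel blanket = (1/0.272 − 1/0.364)/(4πk) = 0.9292/(4π·0.0176) = 4.201 K/W
ΣR = 2.362×10^-4 + 4.201 = 4.201 K/W
Q = ΔT/ΣR = (-184 °C − 20 °C)/4.201 = -48.6 W
(Negative Q ⇒ heat flows inward; heat gain = 48.6 W.)

Q = 48.6 W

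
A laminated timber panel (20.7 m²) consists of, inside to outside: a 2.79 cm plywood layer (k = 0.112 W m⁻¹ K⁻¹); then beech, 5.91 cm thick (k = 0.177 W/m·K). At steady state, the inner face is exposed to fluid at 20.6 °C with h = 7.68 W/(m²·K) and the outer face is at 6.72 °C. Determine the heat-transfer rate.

Q = 403 W

Resistance network (inner→outer):
  R_conv,in = 1/(hA) = 1/(7.68·20.7) = 0.006290 K/W
  R_plywood = L/(kA) = 0.0279/(0.112·20.7) = 0.01203 K/W
  R_beech = L/(kA) = 0.0591/(0.177·20.7) = 0.01613 K/W
ΣR = 0.006290 + 0.01203 + 0.01613 = 0.03445 K/W
Q = ΔT/ΣR = (20.6 °C − 6.72 °C)/0.03445 = 403 W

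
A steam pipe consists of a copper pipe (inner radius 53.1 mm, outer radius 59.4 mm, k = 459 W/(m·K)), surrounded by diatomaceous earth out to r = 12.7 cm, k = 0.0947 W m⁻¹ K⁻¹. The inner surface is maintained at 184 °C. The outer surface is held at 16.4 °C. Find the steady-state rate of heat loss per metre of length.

Q' = 131 W/m

Treat each layer as a resistance in series:
  R'_copper = ln(0.0594/0.0531)/(2πk) = 0.1121/(2π·459) = 3.888×10^-5 m·K/W
  R'_diatomaceous earth = ln(0.127/0.0594)/(2πk) = 0.7599/(2π·0.0947) = 1.277 m·K/W
ΣR = 3.888×10^-5 + 1.277 = 1.277 m·K/W
Q' = ΔT/ΣR = (184 °C − 16.4 °C)/1.277 = 131 W/m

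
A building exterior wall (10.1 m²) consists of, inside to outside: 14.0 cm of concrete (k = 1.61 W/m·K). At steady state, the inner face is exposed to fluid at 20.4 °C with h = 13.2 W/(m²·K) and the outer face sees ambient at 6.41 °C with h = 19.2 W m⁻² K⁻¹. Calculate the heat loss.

Q = 658 W

Resistance network (inner→outer):
  R_conv,in = 1/(hA) = 1/(13.2·10.1) = 0.007501 K/W
  R_concrete = L/(kA) = 0.140/(1.61·10.1) = 0.008610 K/W
  R_conv,out = 1/(hA) = 1/(19.2·10.1) = 0.005157 K/W
ΣR = 0.007501 + 0.008610 + 0.005157 = 0.02127 K/W
Q = ΔT/ΣR = (20.4 °C − 6.41 °C)/0.02127 = 658 W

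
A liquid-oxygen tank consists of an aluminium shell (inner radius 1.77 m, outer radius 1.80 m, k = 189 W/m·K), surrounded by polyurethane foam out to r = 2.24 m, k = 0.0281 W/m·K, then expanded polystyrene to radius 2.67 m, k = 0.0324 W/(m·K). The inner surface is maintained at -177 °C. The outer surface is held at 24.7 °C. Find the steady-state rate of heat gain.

Q = 415 W

Resistance network (inner→outer):
  R_aluminium = (1/1.77 − 1/1.80)/(4πk) = 0.009416/(4π·189) = 3.965×10^-6 K/W
  R_polyurethane foam = (1/1.80 − 1/2.24)/(4πk) = 0.1091/(4π·0.0281) = 0.3090 K/W
  R_expanded polystyrene = (1/2.24 − 1/2.67)/(4πk) = 0.07190/(4π·0.0324) = 0.1766 K/W
ΣR = 3.965×10^-6 + 0.3090 + 0.1766 = 0.4856 K/W
Q = ΔT/ΣR = (-177 °C − 24.7 °C)/0.4856 = -415 W
(Negative Q ⇒ heat flows inward; heat gain = 415 W.)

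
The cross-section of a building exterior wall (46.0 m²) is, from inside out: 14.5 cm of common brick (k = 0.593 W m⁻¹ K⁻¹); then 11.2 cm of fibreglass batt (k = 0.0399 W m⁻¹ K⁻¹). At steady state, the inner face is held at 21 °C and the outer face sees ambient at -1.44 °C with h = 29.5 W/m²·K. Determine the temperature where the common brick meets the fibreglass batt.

T = 19.2 °C

Resistance network (inner→outer):
  R_common brick = L/(kA) = 0.145/(0.593·46.0) = 0.005316 K/W
  R_fibreglass batt = L/(kA) = 0.112/(0.0399·46.0) = 0.06102 K/W
  R_conv,out = 1/(hA) = 1/(29.5·46.0) = 7.369×10^-4 K/W
ΣR = 0.005316 + 0.06102 + 7.369×10^-4 = 0.06707 K/W
Q = ΔT/ΣR = (21 °C − -1.44 °C)/0.06707 = 334.6 W
From the inner boundary to the common brick/fibreglass batt interface, ΣR_partial = 0.005316 K/W.
T_interface = T_in − Q·ΣR_partial = 21 °C − (334.6)(0.005316) = 19.2 °C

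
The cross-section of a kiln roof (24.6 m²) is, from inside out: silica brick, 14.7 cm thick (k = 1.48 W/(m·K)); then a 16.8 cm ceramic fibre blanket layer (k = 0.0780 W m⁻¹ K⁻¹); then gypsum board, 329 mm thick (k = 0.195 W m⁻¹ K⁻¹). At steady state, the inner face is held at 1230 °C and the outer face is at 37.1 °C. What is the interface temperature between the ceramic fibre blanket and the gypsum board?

T = 548 °C

Resistance network (inner→outer):
  R_silica brick = L/(kA) = 0.147/(1.48·24.6) = 0.004038 K/W
  R_ceramic fibre blanket = L/(kA) = 0.168/(0.0780·24.6) = 0.08755 K/W
  R_gypsum board = L/(kA) = 0.329/(0.195·24.6) = 0.06858 K/W
ΣR = 0.004038 + 0.08755 + 0.06858 = 0.1602 K/W
Q = ΔT/ΣR = (1230 °C − 37.1 °C)/0.1602 = 7446 W
From the inner boundary to the ceramic fibre blanket/gypsum board interface, ΣR_partial = 0.09159 K/W.
T_interface = T_in − Q·ΣR_partial = 1230 °C − (7446)(0.09159) = 548 °C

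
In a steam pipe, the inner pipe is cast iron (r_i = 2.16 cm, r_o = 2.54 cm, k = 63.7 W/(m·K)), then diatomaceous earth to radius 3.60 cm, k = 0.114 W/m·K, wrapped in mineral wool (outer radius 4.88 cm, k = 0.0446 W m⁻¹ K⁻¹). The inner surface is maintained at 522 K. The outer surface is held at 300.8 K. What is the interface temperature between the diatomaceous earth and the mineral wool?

Treat each layer as a resistance in series:
  R'_cast iron = ln(0.0254/0.0216)/(2πk) = 0.1621/(2π·63.7) = 4.049×10^-4 m·K/W
  R'_diatomaceous earth = ln(0.0360/0.0254)/(2πk) = 0.3488/(2π·0.114) = 0.4869 m·K/W
  R'_mineral wool = ln(0.0488/0.0360)/(2πk) = 0.3042/(2π·0.0446) = 1.086 m·K/W
ΣR = 4.049×10^-4 + 0.4869 + 1.086 = 1.573 m·K/W
Q' = ΔT/ΣR = (522 K − 300.8 K)/1.573 = 140.6 W/m
From the inner boundary to the diatomaceous earth/mineral wool interface, ΣR_partial = 0.4873 m·K/W.
T_interface = T_in − Q'·ΣR_partial = 522 K − (140.6)(0.4873) = 453 K

T = 453 K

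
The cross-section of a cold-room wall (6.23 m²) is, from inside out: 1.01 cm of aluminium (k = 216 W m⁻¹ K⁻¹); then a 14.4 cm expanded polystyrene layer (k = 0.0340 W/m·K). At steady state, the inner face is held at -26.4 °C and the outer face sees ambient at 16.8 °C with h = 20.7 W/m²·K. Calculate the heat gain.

Resistance network (inner→outer):
  R_aluminium = L/(kA) = 0.0101/(216·6.23) = 7.505×10^-6 K/W
  R_expanded polystyrene = L/(kA) = 0.144/(0.0340·6.23) = 0.6798 K/W
  R_conv,out = 1/(hA) = 1/(20.7·6.23) = 0.007754 K/W
ΣR = 7.505×10^-6 + 0.6798 + 0.007754 = 0.6876 K/W
Q = ΔT/ΣR = (-26.4 °C − 16.8 °C)/0.6876 = -62.8 W
(Negative Q ⇒ heat flows inward; heat gain = 62.8 W.)

Q = 62.8 W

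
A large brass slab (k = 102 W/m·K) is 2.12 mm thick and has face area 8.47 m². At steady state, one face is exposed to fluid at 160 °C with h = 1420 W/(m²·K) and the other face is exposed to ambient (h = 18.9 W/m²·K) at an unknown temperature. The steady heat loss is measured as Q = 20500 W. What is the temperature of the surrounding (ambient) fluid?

T_out = 30.2 °C

Series resistances:
  R_conv,in = 1/(hA) = 1/(1420·8.47) = 8.314×10^-5 K/W
  R_brass = L/(kA) = 0.00212/(102·8.47) = 2.454×10^-6 K/W
  R_conv,out = 1/(hA) = 1/(18.9·8.47) = 0.006247 K/W
ΣR = 0.006332 K/W
ΔT = Q·ΣR = 20500 × 0.006332 = 129.8 K
Heat flows outward, so T_out = T_in − ΔT = 160 − 129.8 = 30.2 °C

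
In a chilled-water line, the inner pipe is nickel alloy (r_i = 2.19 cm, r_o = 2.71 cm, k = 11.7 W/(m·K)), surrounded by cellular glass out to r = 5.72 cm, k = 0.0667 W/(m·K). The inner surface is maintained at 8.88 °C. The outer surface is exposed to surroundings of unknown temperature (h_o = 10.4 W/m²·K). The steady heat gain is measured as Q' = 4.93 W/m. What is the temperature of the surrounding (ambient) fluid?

T_out = 19.0 °C

Sum the resistances:
  R'_nickel alloy = ln(0.0271/0.0219)/(2πk) = 0.2130/(2π·11.7) = 0.002898 m·K/W
  R'_cellular glass = ln(0.0572/0.0271)/(2πk) = 0.7470/(2π·0.0667) = 1.782 m·K/W
  R'_conv,out = 1/(2πr h) = 1/(2π·0.0572·10.4) = 0.2675 m·K/W
ΣR = 2.053 m·K/W
ΔT = Q'·ΣR = 4.93 × 2.053 = 10.12 K
Heat flows inward, so T_out = T_in + ΔT = 8.88 + 10.12 = 19.0 °C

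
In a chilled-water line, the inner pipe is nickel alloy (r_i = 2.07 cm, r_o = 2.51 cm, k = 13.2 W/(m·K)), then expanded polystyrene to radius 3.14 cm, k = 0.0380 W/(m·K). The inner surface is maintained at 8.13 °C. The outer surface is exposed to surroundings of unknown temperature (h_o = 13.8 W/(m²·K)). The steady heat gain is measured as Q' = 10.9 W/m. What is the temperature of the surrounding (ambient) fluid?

Sum the resistances:
  R'_nickel alloy = ln(0.0251/0.0207)/(2πk) = 0.1927/(2π·13.2) = 0.002324 m·K/W
  R'_expanded polystyrene = ln(0.0314/0.0251)/(2πk) = 0.2239/(2π·0.0380) = 0.9379 m·K/W
  R'_conv,out = 1/(2πr h) = 1/(2π·0.0314·13.8) = 0.3673 m·K/W
ΣR = 1.308 m·K/W
ΔT = Q'·ΣR = 10.9 × 1.308 = 14.26 K
Heat flows inward, so T_out = T_in + ΔT = 8.13 + 14.26 = 22.4 °C

T_out = 22.4 °C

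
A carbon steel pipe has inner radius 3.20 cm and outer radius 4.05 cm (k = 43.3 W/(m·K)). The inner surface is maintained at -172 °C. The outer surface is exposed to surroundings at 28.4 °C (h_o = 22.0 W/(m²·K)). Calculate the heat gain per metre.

Q' = 1120 W/m

Series thermal resistances, inner to outer:
  R'_carbon steel = ln(0.0405/0.0320)/(2πk) = 0.2356/(2π·43.3) = 8.659×10^-4 m·K/W
  R'_conv,out = 1/(2πr h) = 1/(2π·0.0405·22.0) = 0.1786 m·K/W
ΣR = 8.659×10^-4 + 0.1786 = 0.1795 m·K/W
Q' = ΔT/ΣR = (-172 °C − 28.4 °C)/0.1795 = -1120 W/m
(Negative Q' ⇒ heat flows inward; heat gain = 1120 W/m.)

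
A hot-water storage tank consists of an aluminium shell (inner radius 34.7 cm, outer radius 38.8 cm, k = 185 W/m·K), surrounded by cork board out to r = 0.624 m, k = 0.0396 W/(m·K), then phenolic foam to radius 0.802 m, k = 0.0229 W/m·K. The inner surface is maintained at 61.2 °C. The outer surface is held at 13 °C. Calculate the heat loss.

Q = 15.1 W

Resistance network (inner→outer):
  R_aluminium = (1/0.347 − 1/0.388)/(4πk) = 0.3045/(4π·185) = 1.310×10^-4 K/W
  R_cork board = (1/0.388 − 1/0.624)/(4πk) = 0.9748/(4π·0.0396) = 1.959 K/W
  R_phenolic foam = (1/0.624 − 1/0.802)/(4πk) = 0.3557/(4π·0.0229) = 1.236 K/W
ΣR = 1.310×10^-4 + 1.959 + 1.236 = 3.195 K/W
Q = ΔT/ΣR = (61.2 °C − 13 °C)/3.195 = 15.1 W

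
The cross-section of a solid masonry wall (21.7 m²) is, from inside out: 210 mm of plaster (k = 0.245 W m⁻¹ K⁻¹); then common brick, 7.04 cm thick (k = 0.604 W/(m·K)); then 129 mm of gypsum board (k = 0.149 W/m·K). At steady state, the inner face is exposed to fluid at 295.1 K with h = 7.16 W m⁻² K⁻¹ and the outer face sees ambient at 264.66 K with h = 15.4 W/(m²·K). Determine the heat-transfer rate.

Treat each layer as a resistance in series:
  R_conv,in = 1/(hA) = 1/(7.16·21.7) = 0.006436 K/W
  R_plaster = L/(kA) = 0.210/(0.245·21.7) = 0.03950 K/W
  R_common brick = L/(kA) = 0.0704/(0.604·21.7) = 0.005371 K/W
  R_gypsum board = L/(kA) = 0.129/(0.149·21.7) = 0.03990 K/W
  R_conv,out = 1/(hA) = 1/(15.4·21.7) = 0.002992 K/W
ΣR = 0.006436 + 0.03950 + 0.005371 + 0.03990 + 0.002992 = 0.09420 K/W
Q = ΔT/ΣR = (295.1 K − 264.66 K)/0.09420 = 323 W

Q = 323 W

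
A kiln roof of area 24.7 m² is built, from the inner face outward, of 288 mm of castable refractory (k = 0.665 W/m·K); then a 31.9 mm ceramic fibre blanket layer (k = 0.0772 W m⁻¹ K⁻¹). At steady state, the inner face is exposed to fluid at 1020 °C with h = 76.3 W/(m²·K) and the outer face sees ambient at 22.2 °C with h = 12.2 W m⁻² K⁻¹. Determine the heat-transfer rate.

Q = 26200 W

Treat each layer as a resistance in series:
  R_conv,in = 1/(hA) = 1/(76.3·24.7) = 5.306×10^-4 K/W
  R_castable refractory = L/(kA) = 0.288/(0.665·24.7) = 0.01753 K/W
  R_ceramic fibre blanket = L/(kA) = 0.0319/(0.0772·24.7) = 0.01673 K/W
  R_conv,out = 1/(hA) = 1/(12.2·24.7) = 0.003319 K/W
ΣR = 5.306×10^-4 + 0.01753 + 0.01673 + 0.003319 = 0.03811 K/W
Q = ΔT/ΣR = (1020 °C − 22.2 °C)/0.03811 = 26200 W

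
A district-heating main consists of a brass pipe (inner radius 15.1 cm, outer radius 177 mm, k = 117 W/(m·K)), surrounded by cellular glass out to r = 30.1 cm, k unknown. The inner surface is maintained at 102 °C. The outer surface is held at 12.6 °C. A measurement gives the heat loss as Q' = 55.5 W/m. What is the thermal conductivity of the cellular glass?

k = 0.0525 W/m·K

ΣR = ΔT/Q' = |102 − 12.6|/55.5 = 1.611 m·K/W
Known resistances:
  R'_brass = ln(0.177/0.151)/(2πk) = 0.1589/(2π·117) = 2.161×10^-4 m·K/W
R_cellular glass = ΣR − ΣR_known = 1.611 − 2.161×10^-4 = 1.611 m·K/W
ln(r₂/r₁)/(2πk) = 1.611 ⇒ k = 0.5310/(2π·1.611) = 0.0525 W/m·K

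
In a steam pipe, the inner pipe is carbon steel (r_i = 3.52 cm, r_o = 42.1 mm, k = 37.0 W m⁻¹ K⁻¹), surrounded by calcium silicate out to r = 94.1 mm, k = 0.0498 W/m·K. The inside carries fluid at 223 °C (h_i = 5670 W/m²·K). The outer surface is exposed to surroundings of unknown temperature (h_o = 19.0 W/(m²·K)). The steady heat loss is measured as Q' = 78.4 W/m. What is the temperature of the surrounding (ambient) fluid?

T_out = 14.4 °C

Sum the resistances:
  R'_conv,in = 1/(2πr h) = 1/(2π·0.0352·5670) = 7.974×10^-4 m·K/W
  R'_carbon steel = ln(0.0421/0.0352)/(2πk) = 0.1790/(2π·37.0) = 7.700×10^-4 m·K/W
  R'_calcium silicate = ln(0.0941/0.0421)/(2πk) = 0.8043/(2π·0.0498) = 2.570 m·K/W
  R'_conv,out = 1/(2πr h) = 1/(2π·0.0941·19.0) = 0.08902 m·K/W
ΣR = 2.661 m·K/W
ΔT = Q'·ΣR = 78.4 × 2.661 = 208.6 K
Heat flows outward, so T_out = T_in − ΔT = 223 − 208.6 = 14.4 °C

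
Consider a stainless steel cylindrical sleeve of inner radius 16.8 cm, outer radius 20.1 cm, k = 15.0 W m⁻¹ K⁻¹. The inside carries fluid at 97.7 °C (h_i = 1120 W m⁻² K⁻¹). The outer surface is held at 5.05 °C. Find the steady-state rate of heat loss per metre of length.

Q' = 33.7 kW/m

Series thermal resistances, inner to outer:
  R'_conv,in = 1/(2πr h) = 1/(2π·0.168·1120) = 8.458×10^-4 m·K/W
  R'_stainless steel = ln(0.201/0.168)/(2πk) = 0.1793/(2π·15.0) = 0.001903 m·K/W
ΣR = 8.458×10^-4 + 0.001903 = 0.002749 m·K/W
Q' = ΔT/ΣR = (97.7 °C − 5.05 °C)/0.002749 = 33700 W/m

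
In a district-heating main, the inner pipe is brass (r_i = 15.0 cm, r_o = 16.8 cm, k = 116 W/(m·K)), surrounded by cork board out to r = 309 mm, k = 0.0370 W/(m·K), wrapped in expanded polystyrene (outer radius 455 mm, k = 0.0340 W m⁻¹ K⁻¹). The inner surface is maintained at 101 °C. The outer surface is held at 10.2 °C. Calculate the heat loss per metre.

Q' = 20.5 W/m

Resistance network (inner→outer):
  R'_brass = ln(0.168/0.150)/(2πk) = 0.1133/(2π·116) = 1.555×10^-4 m·K/W
  R'_cork board = ln(0.309/0.168)/(2πk) = 0.6094/(2π·0.0370) = 2.621 m·K/W
  R'_expanded polystyrene = ln(0.455/0.309)/(2πk) = 0.3870/(2π·0.0340) = 1.811 m·K/W
ΣR = 1.555×10^-4 + 2.621 + 1.811 = 4.432 m·K/W
Q' = ΔT/ΣR = (101 °C − 10.2 °C)/4.432 = 20.5 W/m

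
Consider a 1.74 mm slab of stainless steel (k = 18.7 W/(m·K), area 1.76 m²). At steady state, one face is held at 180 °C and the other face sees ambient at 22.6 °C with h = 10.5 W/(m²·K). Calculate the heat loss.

Q = 2910 W

Series thermal resistances, inner to outer:
  R_stainless steel = L/(kA) = 0.00174/(18.7·1.76) = 5.287×10^-5 K/W
  R_conv,out = 1/(hA) = 1/(10.5·1.76) = 0.05411 K/W
ΣR = 5.287×10^-5 + 0.05411 = 0.05416 K/W
Q = ΔT/ΣR = (180 °C − 22.6 °C)/0.05416 = 2910 W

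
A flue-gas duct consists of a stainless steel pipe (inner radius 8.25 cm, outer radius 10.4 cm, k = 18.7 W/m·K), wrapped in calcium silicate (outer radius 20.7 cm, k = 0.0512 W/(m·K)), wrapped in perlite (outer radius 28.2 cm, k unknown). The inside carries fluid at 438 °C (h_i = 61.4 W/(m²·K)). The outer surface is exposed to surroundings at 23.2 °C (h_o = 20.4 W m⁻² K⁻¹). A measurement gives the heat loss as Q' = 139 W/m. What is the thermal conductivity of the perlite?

k = 0.0628 W/m·K

ΣR = ΔT/Q' = |438 − 23.2|/139 = 2.984 m·K/W
Known resistances:
  R'_conv,in = 1/(2πr h) = 1/(2π·0.0825·61.4) = 0.03142 m·K/W
  R'_stainless steel = ln(0.104/0.0825)/(2πk) = 0.2316/(2π·18.7) = 0.001971 m·K/W
  R'_calcium silicate = ln(0.207/0.104)/(2πk) = 0.6883/(2π·0.0512) = 2.140 m·K/W
  R'_conv,out = 1/(2πr h) = 1/(2π·0.282·20.4) = 0.02767 m·K/W
R_perlite = ΣR − ΣR_known = 2.984 − 2.201 = 0.7830 m·K/W
ln(r₂/r₁)/(2πk) = 0.7830 ⇒ k = 0.3092/(2π·0.7830) = 0.0628 W/m·K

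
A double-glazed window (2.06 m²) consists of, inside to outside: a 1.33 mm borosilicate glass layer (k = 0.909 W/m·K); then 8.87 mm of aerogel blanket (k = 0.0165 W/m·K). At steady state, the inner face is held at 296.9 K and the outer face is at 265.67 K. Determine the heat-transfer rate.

Q = 119 W

Series thermal resistances, inner to outer:
  R_borosilicate glass = L/(kA) = 0.00133/(0.909·2.06) = 7.103×10^-4 K/W
  R_aerogel blanket = L/(kA) = 0.00887/(0.0165·2.06) = 0.2610 K/W
ΣR = 7.103×10^-4 + 0.2610 = 0.2617 K/W
Q = ΔT/ΣR = (296.9 K − 265.67 K)/0.2617 = 119 W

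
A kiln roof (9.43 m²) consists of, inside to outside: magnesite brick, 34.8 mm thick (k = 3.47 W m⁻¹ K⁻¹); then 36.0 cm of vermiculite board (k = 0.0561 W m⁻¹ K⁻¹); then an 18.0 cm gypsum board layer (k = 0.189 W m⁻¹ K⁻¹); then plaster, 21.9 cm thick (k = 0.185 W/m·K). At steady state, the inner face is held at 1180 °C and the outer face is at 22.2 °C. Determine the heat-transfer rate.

Q = 1270 W

Resistance network (inner→outer):
  R_magnesite brick = L/(kA) = 0.0348/(3.47·9.43) = 0.001064 K/W
  R_vermiculite board = L/(kA) = 0.360/(0.0561·9.43) = 0.6805 K/W
  R_gypsum board = L/(kA) = 0.180/(0.189·9.43) = 0.1010 K/W
  R_plaster = L/(kA) = 0.219/(0.185·9.43) = 0.1255 K/W
ΣR = 0.001064 + 0.6805 + 0.1010 + 0.1255 = 0.9081 K/W
Q = ΔT/ΣR = (1180 °C − 22.2 °C)/0.9081 = 1270 W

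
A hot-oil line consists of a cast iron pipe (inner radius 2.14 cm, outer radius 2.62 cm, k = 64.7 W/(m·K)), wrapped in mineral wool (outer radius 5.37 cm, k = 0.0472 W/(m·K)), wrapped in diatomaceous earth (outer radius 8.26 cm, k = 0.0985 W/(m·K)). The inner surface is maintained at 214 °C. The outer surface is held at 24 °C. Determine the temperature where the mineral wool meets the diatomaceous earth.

T = 66.4 °C

Series thermal resistances, inner to outer:
  R'_cast iron = ln(0.0262/0.0214)/(2πk) = 0.2024/(2π·64.7) = 4.978×10^-4 m·K/W
  R'_mineral wool = ln(0.0537/0.0262)/(2πk) = 0.7177/(2π·0.0472) = 2.420 m·K/W
  R'_diatomaceous earth = ln(0.0826/0.0537)/(2πk) = 0.4306/(2π·0.0985) = 0.6958 m·K/W
ΣR = 4.978×10^-4 + 2.420 + 0.6958 = 3.116 m·K/W
Q' = ΔT/ΣR = (214 °C − 24 °C)/3.116 = 60.98 W/m
From the inner boundary to the mineral wool/diatomaceous earth interface, ΣR_partial = 2.420 m·K/W.
T_interface = T_in − Q'·ΣR_partial = 214 °C − (60.98)(2.420) = 66.4 °C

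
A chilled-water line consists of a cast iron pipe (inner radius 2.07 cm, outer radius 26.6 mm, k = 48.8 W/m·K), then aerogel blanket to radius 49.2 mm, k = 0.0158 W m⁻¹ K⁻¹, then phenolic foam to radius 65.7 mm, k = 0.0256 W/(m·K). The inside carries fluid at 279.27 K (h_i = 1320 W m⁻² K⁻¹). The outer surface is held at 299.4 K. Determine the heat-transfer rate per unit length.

Series thermal resistances, inner to outer:
  R'_conv,in = 1/(2πr h) = 1/(2π·0.0207·1320) = 0.005825 m·K/W
  R'_cast iron = ln(0.0266/0.0207)/(2πk) = 0.2508/(2π·48.8) = 8.179×10^-4 m·K/W
  R'_aerogel blanket = ln(0.0492/0.0266)/(2πk) = 0.6150/(2π·0.0158) = 6.195 m·K/W
  R'_phenolic foam = ln(0.0657/0.0492)/(2πk) = 0.2892/(2π·0.0256) = 1.798 m·K/W
ΣR = 0.005825 + 8.179×10^-4 + 6.195 + 1.798 = 8.000 m·K/W
Q' = ΔT/ΣR = (279.27 K − 299.4 K)/8.000 = -2.52 W/m
(Negative Q' ⇒ heat flows inward; heat gain = 2.52 W/m.)

Q' = 2.52 W/m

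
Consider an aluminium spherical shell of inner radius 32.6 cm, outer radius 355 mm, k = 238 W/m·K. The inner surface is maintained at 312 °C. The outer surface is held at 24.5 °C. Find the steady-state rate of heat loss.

Q = 4πk·ΔT/(1/r₁ − 1/r₂) = 4π × 238 × 287.5 / (1/0.326 − 1/0.355) = 3.43×10^6 W

Q = 3.43×10^6 W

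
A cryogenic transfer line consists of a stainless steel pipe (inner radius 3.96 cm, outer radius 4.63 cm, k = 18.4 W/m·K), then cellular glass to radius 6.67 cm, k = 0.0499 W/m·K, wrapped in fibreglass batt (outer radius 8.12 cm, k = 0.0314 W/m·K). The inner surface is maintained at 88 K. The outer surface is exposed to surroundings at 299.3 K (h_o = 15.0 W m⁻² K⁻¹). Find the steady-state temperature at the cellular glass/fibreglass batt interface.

T = 195.4 K

Series thermal resistances, inner to outer:
  R'_stainless steel = ln(0.0463/0.0396)/(2πk) = 0.1563/(2π·18.4) = 0.001352 m·K/W
  R'_cellular glass = ln(0.0667/0.0463)/(2πk) = 0.3651/(2π·0.0499) = 1.164 m·K/W
  R'_fibreglass batt = ln(0.0812/0.0667)/(2πk) = 0.1967/(2π·0.0314) = 0.9971 m·K/W
  R'_conv,out = 1/(2πr h) = 1/(2π·0.0812·15.0) = 0.1307 m·K/W
ΣR = 0.001352 + 1.164 + 0.9971 + 0.1307 = 2.293 m·K/W
Q' = ΔT/ΣR = (88 K − 299.3 K)/2.293 = -92.15 W/m
From the inner boundary to the cellular glass/fibreglass batt interface, ΣR_partial = 1.165 m·K/W.
T_interface = T_in − Q'·ΣR_partial = 88 K − (-92.15)(1.165) = 195.4 K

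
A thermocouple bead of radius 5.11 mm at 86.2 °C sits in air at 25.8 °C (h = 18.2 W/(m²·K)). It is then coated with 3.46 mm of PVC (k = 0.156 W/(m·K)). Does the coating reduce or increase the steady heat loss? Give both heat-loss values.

Critical radius for a sphere: r_cr = 2k/h = 0.0171 m = 1.71 cm.
Outer radius after coating: r₂ = 0.00511 + 0.00346 = 0.00857 m.
Since r₁ < r_cr and r₂ ≤ r_cr, the coating moves toward the maximum at r_cr — heat loss rises.
Bare: R = 1/(4πr₁²h) = 167.4 K/W; Q = 60.4/167.4 = 0.361 W.
Coated: R = R_cond + R_conv = 99.84 K/W; Q = 60.4/99.84 = 0.605 W.

increases: 0.361 → 0.605 W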